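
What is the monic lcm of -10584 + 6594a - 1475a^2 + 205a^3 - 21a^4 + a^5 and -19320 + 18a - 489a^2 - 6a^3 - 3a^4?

Euclidean algorithm in ℚ[a]:
  a^5 - 21a^4 + 205a^3 - 1475a^2 + 6594a - 10584 = (-(1/3)a + 23/3)(-3a^4 - 6a^3 - 489a^2 + 18a - 19320) + (88a^3 + 2280a^2 + 16a + 137536)
  -3a^4 - 6a^3 - 489a^2 + 18a - 19320 = (-(3/88)a + 789/968)(88a^3 + 2280a^2 + 16a + 137536) + (-(283968/121)a^2 + (567936/121)a - 15902208/121)
  88a^3 + 2280a^2 + 16a + 137536 = (-(1331/35496)a - 37147/35496)(-(283968/121)a^2 + (567936/121)a - 15902208/121) + (0)
Last nonzero remainder: -(283968/121)a^2 + (567936/121)a - 15902208/121. Dividing through by -283968/121 gives the monic gcd a^2 - 2a + 56.
Then lcm(f, g) = f·g / gcd(f, g); expanding and making the result monic gives the answer.

-1217160 + 715974a - 153833a^2 + 24269a^3 - 3070a^4 + 236a^5 - 17a^6 + a^7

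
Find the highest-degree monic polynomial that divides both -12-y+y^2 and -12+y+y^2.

1

Euclidean algorithm in ℚ[y]:
  y^2-y-12 = (y^2+y-12) + (-2y)
  y^2+y-12 = (-(1/2)y-1/2)(-2y) + (-12)
  -2y = ((1/6)y)(-12) + (0)
The last nonzero remainder is the constant -12, so the polynomials are coprime and gcd = 1.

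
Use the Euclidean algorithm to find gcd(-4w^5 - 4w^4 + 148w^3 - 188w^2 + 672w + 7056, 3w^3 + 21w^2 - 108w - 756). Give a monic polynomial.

w^2 + w - 42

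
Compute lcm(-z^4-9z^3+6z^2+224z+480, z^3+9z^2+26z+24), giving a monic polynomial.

z^6+14z^5+45z^4-200z^3-1636z^2-3744z-2880

Repeated division with remainder:
  -z^4-9z^3+6z^2+224z+480 = (-z)(z^3+9z^2+26z+24) + (32z^2+248z+480)
  z^3+9z^2+26z+24 = ((1/32)z+5/128)(32z^2+248z+480) + ((21/16)z+21/4)
  32z^2+248z+480 = ((512/21)z+640/7)((21/16)z+21/4) + (0)
Last nonzero remainder: (21/16)z+21/4. Dividing through by 21/16 gives the monic gcd z+4.
Then lcm(f, g) = f·g / gcd(f, g); expanding and making the result monic gives the answer.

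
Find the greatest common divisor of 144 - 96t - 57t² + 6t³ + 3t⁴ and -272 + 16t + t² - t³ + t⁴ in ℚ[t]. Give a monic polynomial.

Apply the Euclidean algorithm:
  3t⁴ + 6t³ - 57t² - 96t + 144 = (3)(t⁴ - t³ + t² + 16t - 272) + (9t³ - 60t² - 144t + 960)
  t⁴ - t³ + t² + 16t - 272 = ((1/9)t + 17/27)(9t³ - 60t² - 144t + 960) + ((493/9)t² - 7888/9)
  9t³ - 60t² - 144t + 960 = ((81/493)t - 540/493)((493/9)t² - 7888/9) + (0)
Last nonzero remainder: (493/9)t² - 7888/9. Dividing through by 493/9 gives the monic gcd t² - 16.

-16 + t²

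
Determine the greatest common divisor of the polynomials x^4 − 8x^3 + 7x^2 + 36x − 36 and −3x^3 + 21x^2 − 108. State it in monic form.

x^3 − 7x^2 + 36

By polynomial division,
  x^4 − 8x^3 + 7x^2 + 36x − 36 = (−(1/3)x + 1/3)(−3x^3 + 21x^2 − 108) + (0)
Last nonzero remainder: −3x^3 + 21x^2 − 108. Dividing through by −3 gives the monic gcd x^3 − 7x^2 + 36.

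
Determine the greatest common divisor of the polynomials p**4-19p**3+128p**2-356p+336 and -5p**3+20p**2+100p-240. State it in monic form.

Repeated division with remainder:
  p**4-19p**3+128p**2-356p+336 = (-(1/5)p+3)(-5p**3+20p**2+100p-240) + (88p**2-704p+1056)
  -5p**3+20p**2+100p-240 = (-(5/88)p-5/22)(88p**2-704p+1056) + (0)
Last nonzero remainder: 88p**2-704p+1056. Dividing through by 88 gives the monic gcd p**2-8p+12.

p**2-8p+12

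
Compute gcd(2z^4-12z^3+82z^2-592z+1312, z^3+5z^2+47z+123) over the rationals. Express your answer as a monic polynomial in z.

By polynomial division,
  2z^4-12z^3+82z^2-592z+1312 = (2z-22)(z^3+5z^2+47z+123) + (98z^2+196z+4018)
  z^3+5z^2+47z+123 = ((1/98)z+3/98)(98z^2+196z+4018) + (0)
Last nonzero remainder: 98z^2+196z+4018. Dividing through by 98 gives the monic gcd z^2+2z+41.

z^2+2z+41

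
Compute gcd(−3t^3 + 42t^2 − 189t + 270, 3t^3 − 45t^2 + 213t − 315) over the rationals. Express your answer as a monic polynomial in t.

t^2 − 8t + 15

Repeated division with remainder:
  −3t^3 + 42t^2 − 189t + 270 = (−1)(3t^3 − 45t^2 + 213t − 315) + (−3t^2 + 24t − 45)
  3t^3 − 45t^2 + 213t − 315 = (−t + 7)(−3t^2 + 24t − 45) + (0)
Last nonzero remainder: −3t^2 + 24t − 45. Dividing through by −3 gives the monic gcd t^2 − 8t + 15.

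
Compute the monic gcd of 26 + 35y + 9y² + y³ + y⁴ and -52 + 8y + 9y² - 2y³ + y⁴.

Apply the Euclidean algorithm:
  y⁴ + y³ + 9y² + 35y + 26 = (y⁴ - 2y³ + 9y² + 8y - 52) + (3y³ + 27y + 78)
  y⁴ - 2y³ + 9y² + 8y - 52 = ((1/3)y - 2/3)(3y³ + 27y + 78) + (0)
Last nonzero remainder: 3y³ + 27y + 78. Dividing through by 3 gives the monic gcd y³ + 9y + 26.

26 + 9y + y³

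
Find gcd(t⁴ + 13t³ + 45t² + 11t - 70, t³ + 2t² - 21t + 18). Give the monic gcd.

Euclidean algorithm in ℚ[t]:
  t⁴ + 13t³ + 45t² + 11t - 70 = (t + 11)(t³ + 2t² - 21t + 18) + (44t² + 224t - 268)
  t³ + 2t² - 21t + 18 = ((1/44)t - 17/242)(44t² + 224t - 268) + ((100/121)t - 100/121)
  44t² + 224t - 268 = ((1331/25)t + 8107/25)((100/121)t - 100/121) + (0)
Last nonzero remainder: (100/121)t - 100/121. Dividing through by 100/121 gives the monic gcd t - 1.

t - 1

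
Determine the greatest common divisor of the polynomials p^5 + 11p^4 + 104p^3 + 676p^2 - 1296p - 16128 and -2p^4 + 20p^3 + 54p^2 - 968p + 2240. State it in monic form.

p^2 + 3p - 28

Apply the Euclidean algorithm:
  p^5 + 11p^4 + 104p^3 + 676p^2 - 1296p - 16128 = (-(1/2)p - 21/2)(-2p^4 + 20p^3 + 54p^2 - 968p + 2240) + (341p^3 + 759p^2 - 10340p + 7392)
  -2p^4 + 20p^3 + 54p^2 - 968p + 2240 = (-(2/341)p + 758/10571)(341p^3 + 759p^2 - 10340p + 7392) + (-(58688/961)p^2 - (176064/961)p + 1643264/961)
  341p^3 + 759p^2 - 10340p + 7392 = (-(327701/58688)p + 31713/7336)(-(58688/961)p^2 - (176064/961)p + 1643264/961) + (0)
Last nonzero remainder: -(58688/961)p^2 - (176064/961)p + 1643264/961. Dividing through by -58688/961 gives the monic gcd p^2 + 3p - 28.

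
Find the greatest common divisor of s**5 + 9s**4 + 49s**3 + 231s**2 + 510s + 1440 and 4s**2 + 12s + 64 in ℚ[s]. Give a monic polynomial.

s**2 + 3s + 16

Apply the Euclidean algorithm:
  s**5 + 9s**4 + 49s**3 + 231s**2 + 510s + 1440 = ((1/4)s**3 + (3/2)s**2 + (15/4)s + 45/2)(4s**2 + 12s + 64) + (0)
Last nonzero remainder: 4s**2 + 12s + 64. Dividing through by 4 gives the monic gcd s**2 + 3s + 16.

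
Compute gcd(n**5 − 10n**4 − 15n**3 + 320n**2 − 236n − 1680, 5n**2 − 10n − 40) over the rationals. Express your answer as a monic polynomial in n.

Repeated division with remainder:
  n**5 − 10n**4 − 15n**3 + 320n**2 − 236n − 1680 = ((1/5)n**3 − (8/5)n**2 − (23/5)n + 42)(5n**2 − 10n − 40) + (0)
Last nonzero remainder: 5n**2 − 10n − 40. Dividing through by 5 gives the monic gcd n**2 − 2n − 8.

n**2 − 2n − 8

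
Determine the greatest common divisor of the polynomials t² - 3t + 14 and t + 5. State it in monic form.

1

Repeated division with remainder:
  t² - 3t + 14 = (t - 8)(t + 5) + (54)
  t + 5 = ((1/54)t + 5/54)(54) + (0)
The last nonzero remainder is the constant 54, so the polynomials are coprime and gcd = 1.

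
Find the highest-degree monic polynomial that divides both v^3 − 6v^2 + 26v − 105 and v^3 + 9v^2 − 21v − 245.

By polynomial division,
  v^3 − 6v^2 + 26v − 105 = (v^3 + 9v^2 − 21v − 245) + (−15v^2 + 47v + 140)
  v^3 + 9v^2 − 21v − 245 = (−(1/15)v − 182/225)(−15v^2 + 47v + 140) + ((5929/225)v − 5929/45)
  −15v^2 + 47v + 140 = (−(3375/5929)v − 900/847)((5929/225)v − 5929/45) + (0)
Last nonzero remainder: (5929/225)v − 5929/45. Dividing through by 5929/225 gives the monic gcd v − 5.

v − 5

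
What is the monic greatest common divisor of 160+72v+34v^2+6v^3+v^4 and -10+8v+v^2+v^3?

10+2v+v^2

Euclidean algorithm in ℚ[v]:
  v^4+6v^3+34v^2+72v+160 = (v+5)(v^3+v^2+8v-10) + (21v^2+42v+210)
  v^3+v^2+8v-10 = ((1/21)v-1/21)(21v^2+42v+210) + (0)
Last nonzero remainder: 21v^2+42v+210. Dividing through by 21 gives the monic gcd v^2+2v+10.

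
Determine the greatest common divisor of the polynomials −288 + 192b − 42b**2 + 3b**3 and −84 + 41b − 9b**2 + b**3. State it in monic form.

−4 + b

Repeated division with remainder:
  3b**3 − 42b**2 + 192b − 288 = (3)(b**3 − 9b**2 + 41b − 84) + (−15b**2 + 69b − 36)
  b**3 − 9b**2 + 41b − 84 = (−(1/15)b + 22/75)(−15b**2 + 69b − 36) + ((459/25)b − 1836/25)
  −15b**2 + 69b − 36 = (−(125/153)b + 25/51)((459/25)b − 1836/25) + (0)
Last nonzero remainder: (459/25)b − 1836/25. Dividing through by 459/25 gives the monic gcd b − 4.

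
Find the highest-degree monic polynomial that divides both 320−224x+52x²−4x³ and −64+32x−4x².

16−8x+x²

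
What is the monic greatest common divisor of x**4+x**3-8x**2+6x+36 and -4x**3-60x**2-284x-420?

Repeated division with remainder:
  x**4+x**3-8x**2+6x+36 = (-(1/4)x+7/2)(-4x**3-60x**2-284x-420) + (131x**2+895x+1506)
  -4x**3-60x**2-284x-420 = (-(4/131)x-4280/17161)(131x**2+895x+1506) + (-(253980/17161)x-761940/17161)
  131x**2+895x+1506 = (-(2248091/253980)x-4307411/126990)(-(253980/17161)x-761940/17161) + (0)
Last nonzero remainder: -(253980/17161)x-761940/17161. Dividing through by -253980/17161 gives the monic gcd x+3.

x+3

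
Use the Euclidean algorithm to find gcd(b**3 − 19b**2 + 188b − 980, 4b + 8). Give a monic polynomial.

1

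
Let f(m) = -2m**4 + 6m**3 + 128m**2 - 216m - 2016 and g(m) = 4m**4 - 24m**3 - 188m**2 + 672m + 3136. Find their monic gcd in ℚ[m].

Euclidean algorithm in ℚ[m]:
  -2m**4 + 6m**3 + 128m**2 - 216m - 2016 = (-1/2)(4m**4 - 24m**3 - 188m**2 + 672m + 3136) + (-6m**3 + 34m**2 + 120m - 448)
  4m**4 - 24m**3 - 188m**2 + 672m + 3136 = (-(2/3)m + 2/9)(-6m**3 + 34m**2 + 120m - 448) + (-(1040/9)m**2 + (1040/3)m + 29120/9)
  -6m**3 + 34m**2 + 120m - 448 = ((27/520)m - 9/65)(-(1040/9)m**2 + (1040/3)m + 29120/9) + (0)
Last nonzero remainder: -(1040/9)m**2 + (1040/3)m + 29120/9. Dividing through by -1040/9 gives the monic gcd m**2 - 3m - 28.

m**2 - 3m - 28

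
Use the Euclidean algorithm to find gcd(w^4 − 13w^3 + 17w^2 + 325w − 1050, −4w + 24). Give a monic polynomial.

w − 6

Apply the Euclidean algorithm:
  w^4 − 13w^3 + 17w^2 + 325w − 1050 = (−(1/4)w^3 + (7/4)w^2 + (25/4)w − 175/4)(−4w + 24) + (0)
Last nonzero remainder: −4w + 24. Dividing through by −4 gives the monic gcd w − 6.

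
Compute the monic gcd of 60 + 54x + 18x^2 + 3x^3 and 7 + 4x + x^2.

Repeated division with remainder:
  3x^3 + 18x^2 + 54x + 60 = (3x + 6)(x^2 + 4x + 7) + (9x + 18)
  x^2 + 4x + 7 = ((1/9)x + 2/9)(9x + 18) + (3)
  9x + 18 = (3x + 6)(3) + (0)
The last nonzero remainder is the constant 3, so the polynomials are coprime and gcd = 1.

1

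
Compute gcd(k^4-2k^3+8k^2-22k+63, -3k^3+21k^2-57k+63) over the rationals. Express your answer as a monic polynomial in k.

k^2-4k+7

Repeated division with remainder:
  k^4-2k^3+8k^2-22k+63 = (-(1/3)k-5/3)(-3k^3+21k^2-57k+63) + (24k^2-96k+168)
  -3k^3+21k^2-57k+63 = (-(1/8)k+3/8)(24k^2-96k+168) + (0)
Last nonzero remainder: 24k^2-96k+168. Dividing through by 24 gives the monic gcd k^2-4k+7.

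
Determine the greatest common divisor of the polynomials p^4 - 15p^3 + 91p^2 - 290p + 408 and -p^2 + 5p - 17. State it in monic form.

p^2 - 5p + 17

Repeated division with remainder:
  p^4 - 15p^3 + 91p^2 - 290p + 408 = (-p^2 + 10p - 24)(-p^2 + 5p - 17) + (0)
Last nonzero remainder: -p^2 + 5p - 17. Dividing through by -1 gives the monic gcd p^2 - 5p + 17.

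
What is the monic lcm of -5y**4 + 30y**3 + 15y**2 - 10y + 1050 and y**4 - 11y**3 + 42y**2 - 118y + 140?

Euclidean algorithm in ℚ[y]:
  -5y**4 + 30y**3 + 15y**2 - 10y + 1050 = (-5)(y**4 - 11y**3 + 42y**2 - 118y + 140) + (-25y**3 + 225y**2 - 600y + 1750)
  y**4 - 11y**3 + 42y**2 - 118y + 140 = (-(1/25)y + 2/25)(-25y**3 + 225y**2 - 600y + 1750) + (0)
Last nonzero remainder: -25y**3 + 225y**2 - 600y + 1750. Dividing through by -25 gives the monic gcd y**3 - 9y**2 + 24y - 70.
Then lcm(f, g) = f·g / gcd(f, g); expanding and making the result monic gives the answer.

y**5 - 8y**4 + 9y**3 + 8y**2 - 214y + 420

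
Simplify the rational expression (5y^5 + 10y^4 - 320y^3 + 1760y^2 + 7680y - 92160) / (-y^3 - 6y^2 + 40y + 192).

(-5y^3 + 80y - 1920)/(y + 4)

Euclidean algorithm in ℚ[y]:
  5y^5 + 10y^4 - 320y^3 + 1760y^2 + 7680y - 92160 = (-5y^2 + 20y)(-y^3 - 6y^2 + 40y + 192) + (1920y^2 + 3840y - 92160)
  -y^3 - 6y^2 + 40y + 192 = (-(1/1920)y - 1/480)(1920y^2 + 3840y - 92160) + (0)
Last nonzero remainder: 1920y^2 + 3840y - 92160. Dividing through by 1920 gives the monic gcd y^2 + 2y - 48.
Cancel y^2 + 2y - 48 from numerator and denominator to get the reduced form.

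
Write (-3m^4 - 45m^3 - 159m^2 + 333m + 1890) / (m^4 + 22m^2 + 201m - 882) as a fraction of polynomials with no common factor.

(-3m^2 - 36m - 105)/(m^2 - 3m + 49)

By polynomial division,
  -3m^4 - 45m^3 - 159m^2 + 333m + 1890 = (-3)(m^4 + 22m^2 + 201m - 882) + (-45m^3 - 93m^2 + 936m - 756)
  m^4 + 22m^2 + 201m - 882 = (-(1/45)m + 31/675)(-45m^3 - 93m^2 + 936m - 756) + ((10591/225)m^2 + (10591/75)m - 21182/25)
  -45m^3 - 93m^2 + 936m - 756 = (-(10125/10591)m + 1350/1513)((10591/225)m^2 + (10591/75)m - 21182/25) + (0)
Last nonzero remainder: (10591/225)m^2 + (10591/75)m - 21182/25. Dividing through by 10591/225 gives the monic gcd m^2 + 3m - 18.
Cancel m^2 + 3m - 18 from numerator and denominator to get the reduced form.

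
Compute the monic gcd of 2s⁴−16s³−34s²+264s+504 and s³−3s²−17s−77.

s−7

Euclidean algorithm in ℚ[s]:
  2s⁴−16s³−34s²+264s+504 = (2s−10)(s³−3s²−17s−77) + (−30s²+248s−266)
  s³−3s²−17s−77 = (−(1/30)s−79/450)(−30s²+248s−266) + ((3976/225)s−27832/225)
  −30s²+248s−266 = (−(3375/1988)s+4275/1988)((3976/225)s−27832/225) + (0)
Last nonzero remainder: (3976/225)s−27832/225. Dividing through by 3976/225 gives the monic gcd s−7.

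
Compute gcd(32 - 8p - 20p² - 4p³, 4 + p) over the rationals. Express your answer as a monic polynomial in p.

Repeated division with remainder:
  -4p³ - 20p² - 8p + 32 = (-4p² - 4p + 8)(p + 4) + (0)
The last nonzero remainder p + 4 is already monic.

4 + p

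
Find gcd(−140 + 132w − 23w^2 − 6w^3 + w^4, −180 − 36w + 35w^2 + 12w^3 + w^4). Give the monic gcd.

−10 + 3w + w^2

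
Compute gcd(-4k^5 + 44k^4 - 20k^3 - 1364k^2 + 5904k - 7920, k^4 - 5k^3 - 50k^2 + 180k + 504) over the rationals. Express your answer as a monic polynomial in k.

k^2 - 36

Euclidean algorithm in ℚ[k]:
  -4k^5 + 44k^4 - 20k^3 - 1364k^2 + 5904k - 7920 = (-4k + 24)(k^4 - 5k^3 - 50k^2 + 180k + 504) + (-100k^3 + 556k^2 + 3600k - 20016)
  k^4 - 5k^3 - 50k^2 + 180k + 504 = (-(1/100)k - 7/1250)(-100k^3 + 556k^2 + 3600k - 20016) + (-(6804/625)k^2 + 244944/625)
  -100k^3 + 556k^2 + 3600k - 20016 = ((15625/1701)k - 86875/1701)(-(6804/625)k^2 + 244944/625) + (0)
Last nonzero remainder: -(6804/625)k^2 + 244944/625. Dividing through by -6804/625 gives the monic gcd k^2 - 36.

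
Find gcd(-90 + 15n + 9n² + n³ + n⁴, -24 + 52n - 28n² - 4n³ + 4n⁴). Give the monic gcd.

Repeated division with remainder:
  n⁴ + n³ + 9n² + 15n - 90 = (1/4)(4n⁴ - 4n³ - 28n² + 52n - 24) + (2n³ + 16n² + 2n - 84)
  4n⁴ - 4n³ - 28n² + 52n - 24 = (2n - 18)(2n³ + 16n² + 2n - 84) + (256n² + 256n - 1536)
  2n³ + 16n² + 2n - 84 = ((1/128)n + 7/128)(256n² + 256n - 1536) + (0)
Last nonzero remainder: 256n² + 256n - 1536. Dividing through by 256 gives the monic gcd n² + n - 6.

-6 + n + n²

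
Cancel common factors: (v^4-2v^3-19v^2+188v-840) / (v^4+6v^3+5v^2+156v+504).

(v-5)/(v+3)

By polynomial division,
  v^4-2v^3-19v^2+188v-840 = (v^4+6v^3+5v^2+156v+504) + (-8v^3-24v^2+32v-1344)
  v^4+6v^3+5v^2+156v+504 = (-(1/8)v-3/8)(-8v^3-24v^2+32v-1344) + (0)
Last nonzero remainder: -8v^3-24v^2+32v-1344. Dividing through by -8 gives the monic gcd v^3+3v^2-4v+168.
Cancel v^3+3v^2-4v+168 from numerator and denominator to get the reduced form.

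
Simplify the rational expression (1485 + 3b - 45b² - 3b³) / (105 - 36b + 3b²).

Repeated division with remainder:
  -3b³ - 45b² + 3b + 1485 = (-b - 27)(3b² - 36b + 105) + (-864b + 4320)
  3b² - 36b + 105 = (-(1/288)b + 7/288)(-864b + 4320) + (0)
Last nonzero remainder: -864b + 4320. Dividing through by -864 gives the monic gcd b - 5.
Cancel b - 5 from numerator and denominator to get the reduced form.

(-99 - 20b - b²)/(-7 + b)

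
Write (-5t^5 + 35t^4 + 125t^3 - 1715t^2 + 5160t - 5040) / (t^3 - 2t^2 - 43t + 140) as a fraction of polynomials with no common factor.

(-5t^3 + 50t^2 - 165t + 180)/(t - 5)

Euclidean algorithm in ℚ[t]:
  -5t^5 + 35t^4 + 125t^3 - 1715t^2 + 5160t - 5040 = (-5t^2 + 25t - 40)(t^3 - 2t^2 - 43t + 140) + (-20t^2 - 60t + 560)
  t^3 - 2t^2 - 43t + 140 = (-(1/20)t + 1/4)(-20t^2 - 60t + 560) + (0)
Last nonzero remainder: -20t^2 - 60t + 560. Dividing through by -20 gives the monic gcd t^2 + 3t - 28.
Cancel t^2 + 3t - 28 from numerator and denominator to get the reduced form.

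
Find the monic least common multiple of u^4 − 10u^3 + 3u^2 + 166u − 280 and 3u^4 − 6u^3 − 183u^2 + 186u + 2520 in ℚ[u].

u^5 − 4u^4 − 57u^3 + 184u^2 + 716u − 1680

Euclidean algorithm in ℚ[u]:
  u^4 − 10u^3 + 3u^2 + 166u − 280 = (1/3)(3u^4 − 6u^3 − 183u^2 + 186u + 2520) + (−8u^3 + 64u^2 + 104u − 1120)
  3u^4 − 6u^3 − 183u^2 + 186u + 2520 = (−(3/8)u − 9/4)(−8u^3 + 64u^2 + 104u − 1120) + (0)
Last nonzero remainder: −8u^3 + 64u^2 + 104u − 1120. Dividing through by −8 gives the monic gcd u^3 − 8u^2 − 13u + 140.
Then lcm(f, g) = f·g / gcd(f, g); expanding and making the result monic gives the answer.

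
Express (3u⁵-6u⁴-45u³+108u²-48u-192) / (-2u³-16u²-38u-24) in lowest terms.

(-3u³+21u²-48u+48)/(2u+6)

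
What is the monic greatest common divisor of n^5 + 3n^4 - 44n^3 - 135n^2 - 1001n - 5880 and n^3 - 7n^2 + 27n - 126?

n^2 - n + 21

Euclidean algorithm in ℚ[n]:
  n^5 + 3n^4 - 44n^3 - 135n^2 - 1001n - 5880 = (n^2 + 10n - 1)(n^3 - 7n^2 + 27n - 126) + (-286n^2 + 286n - 6006)
  n^3 - 7n^2 + 27n - 126 = (-(1/286)n + 3/143)(-286n^2 + 286n - 6006) + (0)
Last nonzero remainder: -286n^2 + 286n - 6006. Dividing through by -286 gives the monic gcd n^2 - n + 21.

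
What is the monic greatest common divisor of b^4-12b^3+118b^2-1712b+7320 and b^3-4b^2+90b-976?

Apply the Euclidean algorithm:
  b^4-12b^3+118b^2-1712b+7320 = (b-8)(b^3-4b^2+90b-976) + (-4b^2-16b-488)
  b^3-4b^2+90b-976 = (-(1/4)b+2)(-4b^2-16b-488) + (0)
Last nonzero remainder: -4b^2-16b-488. Dividing through by -4 gives the monic gcd b^2+4b+122.

b^2+4b+122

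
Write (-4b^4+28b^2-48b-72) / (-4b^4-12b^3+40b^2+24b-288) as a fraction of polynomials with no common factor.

(b+1)/(b+4)

Repeated division with remainder:
  -4b^4+28b^2-48b-72 = (-4b^4-12b^3+40b^2+24b-288) + (12b^3-12b^2-72b+216)
  -4b^4-12b^3+40b^2+24b-288 = (-(1/3)b-4/3)(12b^3-12b^2-72b+216) + (0)
Last nonzero remainder: 12b^3-12b^2-72b+216. Dividing through by 12 gives the monic gcd b^3-b^2-6b+18.
Cancel b^3-b^2-6b+18 from numerator and denominator to get the reduced form.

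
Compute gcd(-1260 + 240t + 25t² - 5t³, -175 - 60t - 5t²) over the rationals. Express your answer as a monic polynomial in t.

7 + t

Repeated division with remainder:
  -5t³ + 25t² + 240t - 1260 = (t - 17)(-5t² - 60t - 175) + (-605t - 4235)
  -5t² - 60t - 175 = ((1/121)t + 5/121)(-605t - 4235) + (0)
Last nonzero remainder: -605t - 4235. Dividing through by -605 gives the monic gcd t + 7.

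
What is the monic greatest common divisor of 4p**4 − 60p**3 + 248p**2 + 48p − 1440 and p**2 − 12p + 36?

Euclidean algorithm in ℚ[p]:
  4p**4 − 60p**3 + 248p**2 + 48p − 1440 = (4p**2 − 12p − 40)(p**2 − 12p + 36) + (0)
The last nonzero remainder p**2 − 12p + 36 is already monic.

p**2 − 12p + 36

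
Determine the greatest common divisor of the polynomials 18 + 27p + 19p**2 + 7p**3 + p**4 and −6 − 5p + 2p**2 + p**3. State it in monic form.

3 + p

Repeated division with remainder:
  p**4 + 7p**3 + 19p**2 + 27p + 18 = (p + 5)(p**3 + 2p**2 − 5p − 6) + (14p**2 + 58p + 48)
  p**3 + 2p**2 − 5p − 6 = ((1/14)p − 15/98)(14p**2 + 58p + 48) + ((22/49)p + 66/49)
  14p**2 + 58p + 48 = ((343/11)p + 392/11)((22/49)p + 66/49) + (0)
Last nonzero remainder: (22/49)p + 66/49. Dividing through by 22/49 gives the monic gcd p + 3.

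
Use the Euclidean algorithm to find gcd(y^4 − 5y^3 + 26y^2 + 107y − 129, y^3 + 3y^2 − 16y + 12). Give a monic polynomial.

Apply the Euclidean algorithm:
  y^4 − 5y^3 + 26y^2 + 107y − 129 = (y − 8)(y^3 + 3y^2 − 16y + 12) + (66y^2 − 33y − 33)
  y^3 + 3y^2 − 16y + 12 = ((1/66)y + 7/132)(66y^2 − 33y − 33) + (−(55/4)y + 55/4)
  66y^2 − 33y − 33 = (−(24/5)y − 12/5)(−(55/4)y + 55/4) + (0)
Last nonzero remainder: −(55/4)y + 55/4. Dividing through by −55/4 gives the monic gcd y − 1.

y − 1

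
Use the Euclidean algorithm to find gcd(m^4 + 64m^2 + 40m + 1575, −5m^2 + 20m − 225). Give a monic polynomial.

m^2 − 4m + 45

Repeated division with remainder:
  m^4 + 64m^2 + 40m + 1575 = (−(1/5)m^2 − (4/5)m − 7)(−5m^2 + 20m − 225) + (0)
Last nonzero remainder: −5m^2 + 20m − 225. Dividing through by −5 gives the monic gcd m^2 − 4m + 45.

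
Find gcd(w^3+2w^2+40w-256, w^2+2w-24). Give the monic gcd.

w-4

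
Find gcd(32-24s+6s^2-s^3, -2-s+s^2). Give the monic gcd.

Repeated division with remainder:
  -s^3+6s^2-24s+32 = (-s+5)(s^2-s-2) + (-21s+42)
  s^2-s-2 = (-(1/21)s-1/21)(-21s+42) + (0)
Last nonzero remainder: -21s+42. Dividing through by -21 gives the monic gcd s-2.

-2+s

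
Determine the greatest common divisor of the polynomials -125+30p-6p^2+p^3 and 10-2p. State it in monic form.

-5+p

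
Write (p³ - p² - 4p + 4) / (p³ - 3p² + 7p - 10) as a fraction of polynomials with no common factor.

Euclidean algorithm in ℚ[p]:
  p³ - p² - 4p + 4 = (p³ - 3p² + 7p - 10) + (2p² - 11p + 14)
  p³ - 3p² + 7p - 10 = ((1/2)p + 5/4)(2p² - 11p + 14) + ((55/4)p - 55/2)
  2p² - 11p + 14 = ((8/55)p - 28/55)((55/4)p - 55/2) + (0)
Last nonzero remainder: (55/4)p - 55/2. Dividing through by 55/4 gives the monic gcd p - 2.
Cancel p - 2 from numerator and denominator to get the reduced form.

(p² + p - 2)/(p² - p + 5)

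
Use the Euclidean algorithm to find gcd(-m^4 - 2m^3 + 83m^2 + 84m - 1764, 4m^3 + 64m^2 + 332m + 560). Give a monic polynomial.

Euclidean algorithm in ℚ[m]:
  -m^4 - 2m^3 + 83m^2 + 84m - 1764 = (-(1/4)m + 7/2)(4m^3 + 64m^2 + 332m + 560) + (-58m^2 - 938m - 3724)
  4m^3 + 64m^2 + 332m + 560 = (-(2/29)m + 10/841)(-58m^2 - 938m - 3724) + ((72600/841)m + 508200/841)
  -58m^2 - 938m - 3724 = (-(24389/36300)m - 111853/18150)((72600/841)m + 508200/841) + (0)
Last nonzero remainder: (72600/841)m + 508200/841. Dividing through by 72600/841 gives the monic gcd m + 7.

m + 7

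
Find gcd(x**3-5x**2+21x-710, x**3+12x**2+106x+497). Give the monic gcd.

x**2+5x+71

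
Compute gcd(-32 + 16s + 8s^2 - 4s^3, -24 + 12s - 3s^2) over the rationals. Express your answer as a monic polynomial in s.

1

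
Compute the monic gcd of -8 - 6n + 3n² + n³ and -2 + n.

Euclidean algorithm in ℚ[n]:
  n³ + 3n² - 6n - 8 = (n² + 5n + 4)(n - 2) + (0)
The last nonzero remainder n - 2 is already monic.

-2 + n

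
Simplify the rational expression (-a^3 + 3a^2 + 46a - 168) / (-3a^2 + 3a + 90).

Apply the Euclidean algorithm:
  -a^3 + 3a^2 + 46a - 168 = ((1/3)a - 2/3)(-3a^2 + 3a + 90) + (18a - 108)
  -3a^2 + 3a + 90 = (-(1/6)a - 5/6)(18a - 108) + (0)
Last nonzero remainder: 18a - 108. Dividing through by 18 gives the monic gcd a - 6.
Cancel a - 6 from numerator and denominator to get the reduced form.

(a^2 + 3a - 28)/(3a + 15)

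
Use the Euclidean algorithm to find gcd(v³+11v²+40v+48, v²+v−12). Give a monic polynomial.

Repeated division with remainder:
  v³+11v²+40v+48 = (v+10)(v²+v−12) + (42v+168)
  v²+v−12 = ((1/42)v−1/14)(42v+168) + (0)
Last nonzero remainder: 42v+168. Dividing through by 42 gives the monic gcd v+4.

v+4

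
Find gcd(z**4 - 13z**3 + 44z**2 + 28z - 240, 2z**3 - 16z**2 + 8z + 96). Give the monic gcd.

z**3 - 8z**2 + 4z + 48

By polynomial division,
  z**4 - 13z**3 + 44z**2 + 28z - 240 = ((1/2)z - 5/2)(2z**3 - 16z**2 + 8z + 96) + (0)
Last nonzero remainder: 2z**3 - 16z**2 + 8z + 96. Dividing through by 2 gives the monic gcd z**3 - 8z**2 + 4z + 48.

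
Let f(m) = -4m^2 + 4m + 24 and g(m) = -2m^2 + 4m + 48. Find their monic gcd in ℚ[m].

Apply the Euclidean algorithm:
  -4m^2 + 4m + 24 = (2)(-2m^2 + 4m + 48) + (-4m - 72)
  -2m^2 + 4m + 48 = ((1/2)m - 10)(-4m - 72) + (-672)
  -4m - 72 = ((1/168)m + 3/28)(-672) + (0)
The last nonzero remainder is the constant -672, so the polynomials are coprime and gcd = 1.

1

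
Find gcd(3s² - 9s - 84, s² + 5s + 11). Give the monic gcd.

Repeated division with remainder:
  3s² - 9s - 84 = (3)(s² + 5s + 11) + (-24s - 117)
  s² + 5s + 11 = (-(1/24)s - 1/192)(-24s - 117) + (665/64)
  -24s - 117 = (-(1536/665)s - 7488/665)(665/64) + (0)
The last nonzero remainder is the constant 665/64, so the polynomials are coprime and gcd = 1.

1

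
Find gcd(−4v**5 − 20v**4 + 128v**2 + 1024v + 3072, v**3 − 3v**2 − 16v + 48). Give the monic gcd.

Repeated division with remainder:
  −4v**5 − 20v**4 + 128v**2 + 1024v + 3072 = (−4v**2 − 32v − 160)(v**3 − 3v**2 − 16v + 48) + (−672v**2 + 10752)
  v**3 − 3v**2 − 16v + 48 = (−(1/672)v + 1/224)(−672v**2 + 10752) + (0)
Last nonzero remainder: −672v**2 + 10752. Dividing through by −672 gives the monic gcd v**2 − 16.

v**2 − 16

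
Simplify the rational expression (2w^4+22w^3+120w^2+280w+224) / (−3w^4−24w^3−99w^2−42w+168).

Apply the Euclidean algorithm:
  2w^4+22w^3+120w^2+280w+224 = (−2/3)(−3w^4−24w^3−99w^2−42w+168) + (6w^3+54w^2+252w+336)
  −3w^4−24w^3−99w^2−42w+168 = (−(1/2)w+1/2)(6w^3+54w^2+252w+336) + (0)
Last nonzero remainder: 6w^3+54w^2+252w+336. Dividing through by 6 gives the monic gcd w^3+9w^2+42w+56.
Cancel w^3+9w^2+42w+56 from numerator and denominator to get the reduced form.

(−2w−4)/(3w−3)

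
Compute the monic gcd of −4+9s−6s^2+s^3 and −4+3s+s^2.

−1+s

By polynomial division,
  s^3−6s^2+9s−4 = (s−9)(s^2+3s−4) + (40s−40)
  s^2+3s−4 = ((1/40)s+1/10)(40s−40) + (0)
Last nonzero remainder: 40s−40. Dividing through by 40 gives the monic gcd s−1.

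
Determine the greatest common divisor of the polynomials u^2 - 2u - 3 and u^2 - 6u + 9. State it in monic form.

Repeated division with remainder:
  u^2 - 2u - 3 = (u^2 - 6u + 9) + (4u - 12)
  u^2 - 6u + 9 = ((1/4)u - 3/4)(4u - 12) + (0)
Last nonzero remainder: 4u - 12. Dividing through by 4 gives the monic gcd u - 3.

u - 3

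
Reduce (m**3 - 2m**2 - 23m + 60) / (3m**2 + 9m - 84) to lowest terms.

(m**2 + 2m - 15)/(3m + 21)

Euclidean algorithm in ℚ[m]:
  m**3 - 2m**2 - 23m + 60 = ((1/3)m - 5/3)(3m**2 + 9m - 84) + (20m - 80)
  3m**2 + 9m - 84 = ((3/20)m + 21/20)(20m - 80) + (0)
Last nonzero remainder: 20m - 80. Dividing through by 20 gives the monic gcd m - 4.
Cancel m - 4 from numerator and denominator to get the reduced form.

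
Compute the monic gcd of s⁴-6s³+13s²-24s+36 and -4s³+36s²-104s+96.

s-3

By polynomial division,
  s⁴-6s³+13s²-24s+36 = (-(1/4)s-3/4)(-4s³+36s²-104s+96) + (14s²-78s+108)
  -4s³+36s²-104s+96 = (-(2/7)s+48/49)(14s²-78s+108) + ((160/49)s-480/49)
  14s²-78s+108 = ((343/80)s-441/40)((160/49)s-480/49) + (0)
Last nonzero remainder: (160/49)s-480/49. Dividing through by 160/49 gives the monic gcd s-3.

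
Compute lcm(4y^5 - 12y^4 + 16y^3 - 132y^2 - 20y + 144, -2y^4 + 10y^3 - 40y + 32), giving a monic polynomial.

y^7 - 3y^6 - 21y^4 - 21y^3 + 168y^2 + 20y - 144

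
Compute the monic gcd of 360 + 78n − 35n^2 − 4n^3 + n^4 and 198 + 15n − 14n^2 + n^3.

Apply the Euclidean algorithm:
  n^4 − 4n^3 − 35n^2 + 78n + 360 = (n + 10)(n^3 − 14n^2 + 15n + 198) + (90n^2 − 270n − 1620)
  n^3 − 14n^2 + 15n + 198 = ((1/90)n − 11/90)(90n^2 − 270n − 1620) + (0)
Last nonzero remainder: 90n^2 − 270n − 1620. Dividing through by 90 gives the monic gcd n^2 − 3n − 18.

−18 − 3n + n^2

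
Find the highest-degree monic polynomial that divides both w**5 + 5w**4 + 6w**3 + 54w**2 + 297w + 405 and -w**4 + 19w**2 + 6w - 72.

Repeated division with remainder:
  w**5 + 5w**4 + 6w**3 + 54w**2 + 297w + 405 = (-w - 5)(-w**4 + 19w**2 + 6w - 72) + (25w**3 + 155w**2 + 255w + 45)
  -w**4 + 19w**2 + 6w - 72 = (-(1/25)w + 31/125)(25w**3 + 155w**2 + 255w + 45) + (-(231/25)w**2 - (1386/25)w - 2079/25)
  25w**3 + 155w**2 + 255w + 45 = (-(625/231)w - 125/231)(-(231/25)w**2 - (1386/25)w - 2079/25) + (0)
Last nonzero remainder: -(231/25)w**2 - (1386/25)w - 2079/25. Dividing through by -231/25 gives the monic gcd w**2 + 6w + 9.

w**2 + 6w + 9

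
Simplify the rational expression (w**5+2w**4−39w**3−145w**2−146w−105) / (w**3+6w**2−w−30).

(w**3−6w**2−6w−7)/(w−2)

Repeated division with remainder:
  w**5+2w**4−39w**3−145w**2−146w−105 = (w**2−4w−14)(w**3+6w**2−w−30) + (−35w**2−280w−525)
  w**3+6w**2−w−30 = (−(1/35)w+2/35)(−35w**2−280w−525) + (0)
Last nonzero remainder: −35w**2−280w−525. Dividing through by −35 gives the monic gcd w**2+8w+15.
Cancel w**2+8w+15 from numerator and denominator to get the reduced form.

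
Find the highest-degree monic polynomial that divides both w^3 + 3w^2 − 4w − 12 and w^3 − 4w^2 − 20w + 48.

w − 2

Apply the Euclidean algorithm:
  w^3 + 3w^2 − 4w − 12 = (w^3 − 4w^2 − 20w + 48) + (7w^2 + 16w − 60)
  w^3 − 4w^2 − 20w + 48 = ((1/7)w − 44/49)(7w^2 + 16w − 60) + ((144/49)w − 288/49)
  7w^2 + 16w − 60 = ((343/144)w + 245/24)((144/49)w − 288/49) + (0)
Last nonzero remainder: (144/49)w − 288/49. Dividing through by 144/49 gives the monic gcd w − 2.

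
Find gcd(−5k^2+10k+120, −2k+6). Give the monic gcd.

1

Apply the Euclidean algorithm:
  −5k^2+10k+120 = ((5/2)k+5/2)(−2k+6) + (105)
  −2k+6 = (−(2/105)k+2/35)(105) + (0)
The last nonzero remainder is the constant 105, so the polynomials are coprime and gcd = 1.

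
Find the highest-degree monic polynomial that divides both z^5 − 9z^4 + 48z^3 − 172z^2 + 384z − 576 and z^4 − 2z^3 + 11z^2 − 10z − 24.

By polynomial division,
  z^5 − 9z^4 + 48z^3 − 172z^2 + 384z − 576 = (z − 7)(z^4 − 2z^3 + 11z^2 − 10z − 24) + (23z^3 − 85z^2 + 338z − 744)
  z^4 − 2z^3 + 11z^2 − 10z − 24 = ((1/23)z + 39/529)(23z^3 − 85z^2 + 338z − 744) + ((1360/529)z^2 − (1360/529)z + 16320/529)
  23z^3 − 85z^2 + 338z − 744 = ((12167/1360)z − 16399/680)((1360/529)z^2 − (1360/529)z + 16320/529) + (0)
Last nonzero remainder: (1360/529)z^2 − (1360/529)z + 16320/529. Dividing through by 1360/529 gives the monic gcd z^2 − z + 12.

z^2 − z + 12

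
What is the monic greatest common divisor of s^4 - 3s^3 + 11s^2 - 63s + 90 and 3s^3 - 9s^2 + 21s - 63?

By polynomial division,
  s^4 - 3s^3 + 11s^2 - 63s + 90 = ((1/3)s)(3s^3 - 9s^2 + 21s - 63) + (4s^2 - 42s + 90)
  3s^3 - 9s^2 + 21s - 63 = ((3/4)s + 45/8)(4s^2 - 42s + 90) + ((759/4)s - 2277/4)
  4s^2 - 42s + 90 = ((16/759)s - 40/253)((759/4)s - 2277/4) + (0)
Last nonzero remainder: (759/4)s - 2277/4. Dividing through by 759/4 gives the monic gcd s - 3.

s - 3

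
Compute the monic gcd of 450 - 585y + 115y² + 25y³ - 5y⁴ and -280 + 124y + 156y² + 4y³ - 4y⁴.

-5 + 4y + y²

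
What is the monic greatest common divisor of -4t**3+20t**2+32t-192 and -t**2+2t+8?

t-4

Apply the Euclidean algorithm:
  -4t**3+20t**2+32t-192 = (4t-12)(-t**2+2t+8) + (24t-96)
  -t**2+2t+8 = (-(1/24)t-1/12)(24t-96) + (0)
Last nonzero remainder: 24t-96. Dividing through by 24 gives the monic gcd t-4.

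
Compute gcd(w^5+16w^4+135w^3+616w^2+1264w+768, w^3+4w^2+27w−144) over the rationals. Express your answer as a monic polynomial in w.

Apply the Euclidean algorithm:
  w^5+16w^4+135w^3+616w^2+1264w+768 = (w^2+12w+60)(w^3+4w^2+27w−144) + (196w^2+1372w+9408)
  w^3+4w^2+27w−144 = ((1/196)w−3/196)(196w^2+1372w+9408) + (0)
Last nonzero remainder: 196w^2+1372w+9408. Dividing through by 196 gives the monic gcd w^2+7w+48.

w^2+7w+48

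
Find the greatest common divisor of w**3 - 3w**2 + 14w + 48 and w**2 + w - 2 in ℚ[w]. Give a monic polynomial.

Euclidean algorithm in ℚ[w]:
  w**3 - 3w**2 + 14w + 48 = (w - 4)(w**2 + w - 2) + (20w + 40)
  w**2 + w - 2 = ((1/20)w - 1/20)(20w + 40) + (0)
Last nonzero remainder: 20w + 40. Dividing through by 20 gives the monic gcd w + 2.

w + 2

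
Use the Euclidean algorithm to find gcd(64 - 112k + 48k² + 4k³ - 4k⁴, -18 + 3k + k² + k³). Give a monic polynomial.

-2 + k

Repeated division with remainder:
  -4k⁴ + 4k³ + 48k² - 112k + 64 = (-4k + 8)(k³ + k² + 3k - 18) + (52k² - 208k + 208)
  k³ + k² + 3k - 18 = ((1/52)k + 5/52)(52k² - 208k + 208) + (19k - 38)
  52k² - 208k + 208 = ((52/19)k - 104/19)(19k - 38) + (0)
Last nonzero remainder: 19k - 38. Dividing through by 19 gives the monic gcd k - 2.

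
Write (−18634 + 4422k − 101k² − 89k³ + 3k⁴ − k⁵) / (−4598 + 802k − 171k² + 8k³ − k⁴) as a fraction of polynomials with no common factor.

Euclidean algorithm in ℚ[k]:
  −k⁵ + 3k⁴ − 89k³ − 101k² + 4422k − 18634 = (k + 5)(−k⁴ + 8k³ − 171k² + 802k − 4598) + (42k³ − 48k² + 5010k + 4356)
  −k⁴ + 8k³ − 171k² + 802k − 4598 = (−(1/42)k + 8/49)(42k³ − 48k² + 5010k + 4356) + (−(2150/49)k² + (4300/49)k − 260150/49)
  42k³ − 48k² + 5010k + 4356 = (−(1029/1075)k − 882/1075)(−(2150/49)k² + (4300/49)k − 260150/49) + (0)
Last nonzero remainder: −(2150/49)k² + (4300/49)k − 260150/49. Dividing through by −2150/49 gives the monic gcd k² − 2k + 121.
Cancel k² − 2k + 121 from numerator and denominator to get the reduced form.

(154 − 34k − k² + k³)/(38 − 6k + k²)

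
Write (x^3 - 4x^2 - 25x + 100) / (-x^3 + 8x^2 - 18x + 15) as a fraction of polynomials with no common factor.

Repeated division with remainder:
  x^3 - 4x^2 - 25x + 100 = (-1)(-x^3 + 8x^2 - 18x + 15) + (4x^2 - 43x + 115)
  -x^3 + 8x^2 - 18x + 15 = (-(1/4)x - 11/16)(4x^2 - 43x + 115) + (-(301/16)x + 1505/16)
  4x^2 - 43x + 115 = (-(64/301)x + 368/301)(-(301/16)x + 1505/16) + (0)
Last nonzero remainder: -(301/16)x + 1505/16. Dividing through by -301/16 gives the monic gcd x - 5.
Cancel x - 5 from numerator and denominator to get the reduced form.

(-x^2 - x + 20)/(x^2 - 3x + 3)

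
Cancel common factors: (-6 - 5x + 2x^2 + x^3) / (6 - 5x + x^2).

By polynomial division,
  x^3 + 2x^2 - 5x - 6 = (x + 7)(x^2 - 5x + 6) + (24x - 48)
  x^2 - 5x + 6 = ((1/24)x - 1/8)(24x - 48) + (0)
Last nonzero remainder: 24x - 48. Dividing through by 24 gives the monic gcd x - 2.
Cancel x - 2 from numerator and denominator to get the reduced form.

(3 + 4x + x^2)/(-3 + x)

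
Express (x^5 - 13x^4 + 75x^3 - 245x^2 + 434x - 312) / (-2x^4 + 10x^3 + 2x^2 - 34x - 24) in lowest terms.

(-x^3 + 6x^2 - 21x + 26)/(2x^2 + 4x + 2)

Apply the Euclidean algorithm:
  x^5 - 13x^4 + 75x^3 - 245x^2 + 434x - 312 = (-(1/2)x + 4)(-2x^4 + 10x^3 + 2x^2 - 34x - 24) + (36x^3 - 270x^2 + 558x - 216)
  -2x^4 + 10x^3 + 2x^2 - 34x - 24 = (-(1/18)x - 5/36)(36x^3 - 270x^2 + 558x - 216) + (-(9/2)x^2 + (63/2)x - 54)
  36x^3 - 270x^2 + 558x - 216 = (-8x + 4)(-(9/2)x^2 + (63/2)x - 54) + (0)
Last nonzero remainder: -(9/2)x^2 + (63/2)x - 54. Dividing through by -9/2 gives the monic gcd x^2 - 7x + 12.
Cancel x^2 - 7x + 12 from numerator and denominator to get the reduced form.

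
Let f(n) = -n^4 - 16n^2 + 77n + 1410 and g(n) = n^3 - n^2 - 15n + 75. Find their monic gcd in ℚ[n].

n + 5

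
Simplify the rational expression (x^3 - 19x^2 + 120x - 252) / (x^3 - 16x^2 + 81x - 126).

Repeated division with remainder:
  x^3 - 19x^2 + 120x - 252 = (x^3 - 16x^2 + 81x - 126) + (-3x^2 + 39x - 126)
  x^3 - 16x^2 + 81x - 126 = (-(1/3)x + 1)(-3x^2 + 39x - 126) + (0)
Last nonzero remainder: -3x^2 + 39x - 126. Dividing through by -3 gives the monic gcd x^2 - 13x + 42.
Cancel x^2 - 13x + 42 from numerator and denominator to get the reduced form.

(x - 6)/(x - 3)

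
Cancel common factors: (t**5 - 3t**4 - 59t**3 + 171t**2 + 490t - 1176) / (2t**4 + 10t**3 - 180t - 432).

(t**3 - 2t**2 - 49t + 98)/(2t**2 + 12t + 36)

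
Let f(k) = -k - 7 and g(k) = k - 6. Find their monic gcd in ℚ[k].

Apply the Euclidean algorithm:
  -k - 7 = (-1)(k - 6) + (-13)
  k - 6 = (-(1/13)k + 6/13)(-13) + (0)
The last nonzero remainder is the constant -13, so the polynomials are coprime and gcd = 1.

1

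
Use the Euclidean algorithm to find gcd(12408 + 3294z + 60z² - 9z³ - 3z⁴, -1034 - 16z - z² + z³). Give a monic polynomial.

-1034 - 16z - z² + z³

Euclidean algorithm in ℚ[z]:
  -3z⁴ - 9z³ + 60z² + 3294z + 12408 = (-3z - 12)(z³ - z² - 16z - 1034) + (0)
The last nonzero remainder z³ - z² - 16z - 1034 is already monic.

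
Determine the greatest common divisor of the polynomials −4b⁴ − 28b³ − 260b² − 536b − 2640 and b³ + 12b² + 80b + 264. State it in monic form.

b² + 6b + 44

By polynomial division,
  −4b⁴ − 28b³ − 260b² − 536b − 2640 = (−4b + 20)(b³ + 12b² + 80b + 264) + (−180b² − 1080b − 7920)
  b³ + 12b² + 80b + 264 = (−(1/180)b − 1/30)(−180b² − 1080b − 7920) + (0)
Last nonzero remainder: −180b² − 1080b − 7920. Dividing through by −180 gives the monic gcd b² + 6b + 44.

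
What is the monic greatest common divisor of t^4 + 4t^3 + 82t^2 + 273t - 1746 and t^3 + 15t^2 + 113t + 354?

t + 6

Euclidean algorithm in ℚ[t]:
  t^4 + 4t^3 + 82t^2 + 273t - 1746 = (t - 11)(t^3 + 15t^2 + 113t + 354) + (134t^2 + 1162t + 2148)
  t^3 + 15t^2 + 113t + 354 = ((1/134)t + 212/4489)(134t^2 + 1162t + 2148) + ((188955/4489)t + 1133730/4489)
  134t^2 + 1162t + 2148 = ((601526/188955)t + 1607062/188955)((188955/4489)t + 1133730/4489) + (0)
Last nonzero remainder: (188955/4489)t + 1133730/4489. Dividing through by 188955/4489 gives the monic gcd t + 6.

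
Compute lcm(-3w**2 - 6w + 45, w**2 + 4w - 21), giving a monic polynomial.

w**3 + 9w**2 - w - 105

By polynomial division,
  -3w**2 - 6w + 45 = (-3)(w**2 + 4w - 21) + (6w - 18)
  w**2 + 4w - 21 = ((1/6)w + 7/6)(6w - 18) + (0)
Last nonzero remainder: 6w - 18. Dividing through by 6 gives the monic gcd w - 3.
Then lcm(f, g) = f·g / gcd(f, g); expanding and making the result monic gives the answer.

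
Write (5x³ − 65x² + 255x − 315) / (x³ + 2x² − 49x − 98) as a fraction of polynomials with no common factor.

Euclidean algorithm in ℚ[x]:
  5x³ − 65x² + 255x − 315 = (5)(x³ + 2x² − 49x − 98) + (−75x² + 500x + 175)
  x³ + 2x² − 49x − 98 = (−(1/75)x − 26/225)(−75x² + 500x + 175) + ((100/9)x − 700/9)
  −75x² + 500x + 175 = (−(27/4)x − 9/4)((100/9)x − 700/9) + (0)
Last nonzero remainder: (100/9)x − 700/9. Dividing through by 100/9 gives the monic gcd x − 7.
Cancel x − 7 from numerator and denominator to get the reduced form.

(5x² − 30x + 45)/(x² + 9x + 14)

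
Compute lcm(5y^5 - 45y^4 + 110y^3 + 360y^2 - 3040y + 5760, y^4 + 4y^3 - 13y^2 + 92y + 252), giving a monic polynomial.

y^7 - 45y^5 + 144y^4 + 348y^3 - 3312y^2 + 1856y + 16128

By polynomial division,
  5y^5 - 45y^4 + 110y^3 + 360y^2 - 3040y + 5760 = (5y - 65)(y^4 + 4y^3 - 13y^2 + 92y + 252) + (435y^3 - 945y^2 + 1680y + 22140)
  y^4 + 4y^3 - 13y^2 + 92y + 252 = ((1/435)y + 179/12615)(435y^3 - 945y^2 + 1680y + 22140) + (-(2904/841)y^2 + (14520/841)y - 52272/841)
  435y^3 - 945y^2 + 1680y + 22140 = (-(121945/968)y - 172405/484)(-(2904/841)y^2 + (14520/841)y - 52272/841) + (0)
Last nonzero remainder: -(2904/841)y^2 + (14520/841)y - 52272/841. Dividing through by -2904/841 gives the monic gcd y^2 - 5y + 18.
Then lcm(f, g) = f·g / gcd(f, g); expanding and making the result monic gives the answer.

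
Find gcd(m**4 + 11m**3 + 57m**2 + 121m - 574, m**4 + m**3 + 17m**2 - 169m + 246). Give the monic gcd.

Euclidean algorithm in ℚ[m]:
  m**4 + 11m**3 + 57m**2 + 121m - 574 = (m**4 + m**3 + 17m**2 - 169m + 246) + (10m**3 + 40m**2 + 290m - 820)
  m**4 + m**3 + 17m**2 - 169m + 246 = ((1/10)m - 3/10)(10m**3 + 40m**2 + 290m - 820) + (0)
Last nonzero remainder: 10m**3 + 40m**2 + 290m - 820. Dividing through by 10 gives the monic gcd m**3 + 4m**2 + 29m - 82.

m**3 + 4m**2 + 29m - 82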